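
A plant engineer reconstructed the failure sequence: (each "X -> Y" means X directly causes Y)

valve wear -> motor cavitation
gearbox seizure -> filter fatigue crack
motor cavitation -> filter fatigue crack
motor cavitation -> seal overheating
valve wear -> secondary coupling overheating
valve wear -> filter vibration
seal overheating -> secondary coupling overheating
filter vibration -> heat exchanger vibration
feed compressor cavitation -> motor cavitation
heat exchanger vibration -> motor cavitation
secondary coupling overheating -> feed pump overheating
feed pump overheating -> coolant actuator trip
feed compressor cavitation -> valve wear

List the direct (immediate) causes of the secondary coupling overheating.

the seal overheating, the valve wear

Upstream contributors include the feed compressor cavitation, the filter vibration, the heat exchanger vibration, the motor cavitation, but only the seal overheating, the valve wear feed directly into the secondary coupling overheating.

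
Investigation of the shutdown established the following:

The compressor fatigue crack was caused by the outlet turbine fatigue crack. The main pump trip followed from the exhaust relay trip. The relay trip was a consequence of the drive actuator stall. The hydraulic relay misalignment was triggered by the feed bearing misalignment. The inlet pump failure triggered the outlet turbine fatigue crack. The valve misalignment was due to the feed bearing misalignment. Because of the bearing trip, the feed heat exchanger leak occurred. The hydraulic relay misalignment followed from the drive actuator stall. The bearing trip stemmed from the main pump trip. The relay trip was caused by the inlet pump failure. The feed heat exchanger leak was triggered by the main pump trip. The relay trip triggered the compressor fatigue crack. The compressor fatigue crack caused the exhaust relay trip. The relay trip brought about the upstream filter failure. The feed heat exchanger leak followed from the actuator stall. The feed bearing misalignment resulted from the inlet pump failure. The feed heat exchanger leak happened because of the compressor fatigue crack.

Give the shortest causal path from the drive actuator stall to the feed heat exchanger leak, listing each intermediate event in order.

the drive actuator stall → the relay trip
the relay trip → the compressor fatigue crack
the compressor fatigue crack → the feed heat exchanger leak
Length: 3 steps.

the drive actuator stall → the relay trip → the compressor fatigue crack → the feed heat exchanger leak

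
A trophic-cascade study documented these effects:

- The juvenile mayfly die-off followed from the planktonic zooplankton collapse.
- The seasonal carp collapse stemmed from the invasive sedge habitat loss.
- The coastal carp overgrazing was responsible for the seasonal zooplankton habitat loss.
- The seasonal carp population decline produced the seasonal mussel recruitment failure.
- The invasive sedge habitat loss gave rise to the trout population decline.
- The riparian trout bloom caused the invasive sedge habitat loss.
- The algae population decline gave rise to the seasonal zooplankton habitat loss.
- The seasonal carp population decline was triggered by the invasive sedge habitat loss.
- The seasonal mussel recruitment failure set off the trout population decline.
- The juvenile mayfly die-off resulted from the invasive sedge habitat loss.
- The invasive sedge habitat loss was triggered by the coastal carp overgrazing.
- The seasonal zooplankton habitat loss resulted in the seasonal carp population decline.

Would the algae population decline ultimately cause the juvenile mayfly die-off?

The algae population decline leads to the seasonal zooplankton habitat loss, the seasonal carp population decline, the seasonal mussel recruitment failure, the trout population decline; the juvenile mayfly die-off is not among them.

No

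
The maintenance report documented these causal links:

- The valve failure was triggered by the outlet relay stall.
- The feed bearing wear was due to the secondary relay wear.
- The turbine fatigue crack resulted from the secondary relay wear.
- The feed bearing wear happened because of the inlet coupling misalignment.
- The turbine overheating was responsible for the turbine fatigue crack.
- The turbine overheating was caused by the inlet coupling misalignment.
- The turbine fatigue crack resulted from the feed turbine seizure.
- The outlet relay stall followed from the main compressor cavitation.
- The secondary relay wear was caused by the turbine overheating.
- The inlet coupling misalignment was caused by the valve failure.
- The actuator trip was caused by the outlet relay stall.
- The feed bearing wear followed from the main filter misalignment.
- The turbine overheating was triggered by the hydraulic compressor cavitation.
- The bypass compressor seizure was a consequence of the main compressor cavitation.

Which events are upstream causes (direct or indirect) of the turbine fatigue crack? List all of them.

the feed turbine seizure, the hydraulic compressor cavitation, the inlet coupling misalignment, the main compressor cavitation, the outlet relay stall, the secondary relay wear, the turbine overheating, the valve failure

Immediate causes of the turbine fatigue crack: the turbine overheating, the secondary relay wear, the feed turbine seizure.
Further upstream: the main compressor cavitation, the outlet relay stall, the valve failure, the inlet coupling misalignment, the hydraulic compressor cavitation.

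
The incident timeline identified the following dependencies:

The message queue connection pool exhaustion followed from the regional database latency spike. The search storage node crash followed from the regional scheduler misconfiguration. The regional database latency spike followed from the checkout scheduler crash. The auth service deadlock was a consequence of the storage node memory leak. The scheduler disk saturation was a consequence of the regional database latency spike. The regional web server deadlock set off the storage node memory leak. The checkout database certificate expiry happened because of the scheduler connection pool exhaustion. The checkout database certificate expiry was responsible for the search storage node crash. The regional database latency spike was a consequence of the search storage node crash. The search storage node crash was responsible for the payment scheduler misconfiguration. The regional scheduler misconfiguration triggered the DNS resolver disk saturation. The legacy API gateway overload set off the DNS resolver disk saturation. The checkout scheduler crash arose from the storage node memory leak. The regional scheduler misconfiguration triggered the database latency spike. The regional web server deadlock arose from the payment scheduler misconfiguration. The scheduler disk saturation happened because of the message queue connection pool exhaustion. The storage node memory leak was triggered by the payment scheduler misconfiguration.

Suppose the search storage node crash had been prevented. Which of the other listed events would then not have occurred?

the auth service deadlock, the checkout scheduler crash, the message queue connection pool exhaustion, the payment scheduler misconfiguration, the regional database latency spike, the regional web server deadlock, the scheduler disk saturation, the storage node memory leak

Downstream of the search storage node crash: the payment scheduler misconfiguration, the regional web server deadlock, the storage node memory leak, the auth service deadlock, the checkout scheduler crash, the regional database latency spike, the message queue connection pool exhaustion, the scheduler disk saturation.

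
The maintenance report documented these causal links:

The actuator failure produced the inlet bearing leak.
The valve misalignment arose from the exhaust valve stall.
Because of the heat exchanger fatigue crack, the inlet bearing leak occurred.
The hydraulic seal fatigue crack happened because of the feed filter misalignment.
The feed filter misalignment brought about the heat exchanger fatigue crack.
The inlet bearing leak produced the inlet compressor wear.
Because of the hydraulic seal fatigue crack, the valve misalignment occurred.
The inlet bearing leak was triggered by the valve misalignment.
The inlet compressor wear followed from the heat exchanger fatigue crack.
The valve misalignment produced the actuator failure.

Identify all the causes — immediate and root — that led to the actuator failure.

the exhaust valve stall, the feed filter misalignment, the hydraulic seal fatigue crack, the valve misalignment

Immediate cause of the actuator failure: the valve misalignment.
Further upstream: the feed filter misalignment, the hydraulic seal fatigue crack, the exhaust valve stall.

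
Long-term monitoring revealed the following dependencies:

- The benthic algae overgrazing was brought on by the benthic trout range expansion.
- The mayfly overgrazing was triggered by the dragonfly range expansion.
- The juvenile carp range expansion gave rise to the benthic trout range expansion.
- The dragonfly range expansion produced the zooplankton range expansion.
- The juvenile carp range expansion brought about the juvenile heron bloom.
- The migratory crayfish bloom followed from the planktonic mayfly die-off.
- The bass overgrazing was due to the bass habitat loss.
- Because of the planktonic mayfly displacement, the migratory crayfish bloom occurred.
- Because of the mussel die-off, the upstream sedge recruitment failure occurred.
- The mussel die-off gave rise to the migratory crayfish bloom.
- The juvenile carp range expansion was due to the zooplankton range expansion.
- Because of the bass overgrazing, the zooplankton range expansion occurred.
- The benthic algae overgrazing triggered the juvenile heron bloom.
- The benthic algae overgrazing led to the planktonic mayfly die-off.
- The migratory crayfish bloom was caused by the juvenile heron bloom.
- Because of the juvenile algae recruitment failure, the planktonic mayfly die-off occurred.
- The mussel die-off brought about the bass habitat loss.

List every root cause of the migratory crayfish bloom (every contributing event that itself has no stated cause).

the dragonfly range expansion, the juvenile algae recruitment failure, the mussel die-off, the planktonic mayfly displacement

Tracing upstream from the migratory crayfish bloom: the migratory crayfish bloom ← the juvenile heron bloom ← the juvenile carp range expansion ← the zooplankton range expansion ← the dragonfly range expansion.
A separate upstream branch: the migratory crayfish bloom ← the mussel die-off.
A separate upstream branch: the migratory crayfish bloom ← the planktonic mayfly die-off ← the juvenile algae recruitment failure.
A separate upstream branch: the migratory crayfish bloom ← the planktonic mayfly displacement.
Each of those chain origins has no stated cause.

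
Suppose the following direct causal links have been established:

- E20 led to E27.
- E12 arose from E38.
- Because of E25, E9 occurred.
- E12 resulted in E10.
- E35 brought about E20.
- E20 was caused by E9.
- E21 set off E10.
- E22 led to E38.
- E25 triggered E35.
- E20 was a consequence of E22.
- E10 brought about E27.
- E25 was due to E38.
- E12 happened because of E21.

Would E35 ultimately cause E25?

No

E35 leads to E20, E27; E25 is not among them.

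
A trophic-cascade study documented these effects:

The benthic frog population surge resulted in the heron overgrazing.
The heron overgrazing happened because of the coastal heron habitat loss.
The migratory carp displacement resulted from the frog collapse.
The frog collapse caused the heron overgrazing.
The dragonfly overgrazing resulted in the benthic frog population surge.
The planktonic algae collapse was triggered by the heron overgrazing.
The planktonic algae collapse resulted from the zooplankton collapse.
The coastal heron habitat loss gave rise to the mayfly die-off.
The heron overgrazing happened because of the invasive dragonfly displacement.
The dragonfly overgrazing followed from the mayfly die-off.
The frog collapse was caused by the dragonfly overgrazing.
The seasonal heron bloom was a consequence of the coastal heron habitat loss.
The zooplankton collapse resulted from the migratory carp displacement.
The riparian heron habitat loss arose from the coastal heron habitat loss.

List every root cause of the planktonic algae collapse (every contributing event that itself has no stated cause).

the coastal heron habitat loss, the invasive dragonfly displacement

Tracing upstream from the planktonic algae collapse: the planktonic algae collapse ← the heron overgrazing ← the coastal heron habitat loss.
A separate upstream branch: the planktonic algae collapse ← the heron overgrazing ← the invasive dragonfly displacement.
Each of those chain origins has no stated cause.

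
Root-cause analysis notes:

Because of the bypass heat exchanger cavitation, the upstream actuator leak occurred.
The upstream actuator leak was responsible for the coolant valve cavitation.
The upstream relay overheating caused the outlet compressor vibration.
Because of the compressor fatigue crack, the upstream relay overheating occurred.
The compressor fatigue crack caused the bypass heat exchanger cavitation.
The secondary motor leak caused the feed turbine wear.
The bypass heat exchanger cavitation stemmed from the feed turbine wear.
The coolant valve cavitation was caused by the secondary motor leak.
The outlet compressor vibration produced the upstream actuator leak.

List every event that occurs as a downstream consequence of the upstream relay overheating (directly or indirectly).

the coolant valve cavitation, the outlet compressor vibration, the upstream actuator leak

Direct effects: the outlet compressor vibration.
2 steps out: the upstream actuator leak.
3 steps out: the coolant valve cavitation.
Not reachable from it: the compressor fatigue crack, the secondary motor leak, the feed turbine wear, the bypass heat exchanger cavitation.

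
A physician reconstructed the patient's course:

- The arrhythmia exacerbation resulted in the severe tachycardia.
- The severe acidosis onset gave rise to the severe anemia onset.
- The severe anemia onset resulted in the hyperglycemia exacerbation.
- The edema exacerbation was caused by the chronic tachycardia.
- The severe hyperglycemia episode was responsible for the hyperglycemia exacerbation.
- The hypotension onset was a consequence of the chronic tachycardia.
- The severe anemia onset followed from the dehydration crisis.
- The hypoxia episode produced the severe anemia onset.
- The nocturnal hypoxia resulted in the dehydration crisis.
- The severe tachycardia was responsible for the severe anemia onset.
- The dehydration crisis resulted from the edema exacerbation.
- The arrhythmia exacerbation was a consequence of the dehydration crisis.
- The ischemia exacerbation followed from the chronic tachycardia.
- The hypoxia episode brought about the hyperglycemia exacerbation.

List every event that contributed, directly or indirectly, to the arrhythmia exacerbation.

Immediate cause of the arrhythmia exacerbation: the dehydration crisis.
Further upstream: the chronic tachycardia, the nocturnal hypoxia, the edema exacerbation.

the chronic tachycardia, the dehydration crisis, the edema exacerbation, the nocturnal hypoxia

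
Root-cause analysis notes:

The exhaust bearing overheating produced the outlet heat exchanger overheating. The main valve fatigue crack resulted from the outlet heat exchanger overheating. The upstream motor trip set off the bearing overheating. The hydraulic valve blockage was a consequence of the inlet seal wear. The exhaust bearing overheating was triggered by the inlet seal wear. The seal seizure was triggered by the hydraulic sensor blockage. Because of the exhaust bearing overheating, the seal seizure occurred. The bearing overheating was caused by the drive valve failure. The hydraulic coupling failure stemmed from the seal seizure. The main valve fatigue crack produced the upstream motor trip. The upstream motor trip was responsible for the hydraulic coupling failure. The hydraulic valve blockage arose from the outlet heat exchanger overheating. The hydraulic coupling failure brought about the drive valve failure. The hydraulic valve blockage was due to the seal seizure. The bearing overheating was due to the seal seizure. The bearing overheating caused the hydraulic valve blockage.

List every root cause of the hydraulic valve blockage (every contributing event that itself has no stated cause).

the hydraulic sensor blockage, the inlet seal wear

Tracing upstream from the hydraulic valve blockage: the hydraulic valve blockage ← the inlet seal wear.
A separate upstream branch: the hydraulic valve blockage ← the seal seizure ← the hydraulic sensor blockage.
Each of those chain origins has no stated cause.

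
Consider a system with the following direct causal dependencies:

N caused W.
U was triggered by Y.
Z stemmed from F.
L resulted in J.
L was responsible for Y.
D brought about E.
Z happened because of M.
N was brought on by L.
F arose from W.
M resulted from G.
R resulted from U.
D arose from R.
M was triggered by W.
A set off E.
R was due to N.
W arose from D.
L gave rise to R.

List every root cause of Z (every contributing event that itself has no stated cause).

G, L

Tracing upstream from Z: Z ← M ← W ← N ← L.
A separate upstream branch: Z ← M ← G.
Each of those chain origins has no stated cause.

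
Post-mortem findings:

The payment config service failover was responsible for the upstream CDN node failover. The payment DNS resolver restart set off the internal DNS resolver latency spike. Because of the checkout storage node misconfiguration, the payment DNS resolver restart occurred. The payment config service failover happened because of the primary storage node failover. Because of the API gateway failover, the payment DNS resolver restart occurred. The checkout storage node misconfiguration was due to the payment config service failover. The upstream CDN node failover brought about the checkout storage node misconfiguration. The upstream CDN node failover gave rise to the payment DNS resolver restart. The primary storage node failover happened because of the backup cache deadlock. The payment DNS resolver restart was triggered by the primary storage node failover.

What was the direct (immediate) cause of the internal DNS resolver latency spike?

Upstream contributors include the backup cache deadlock, the primary storage node failover, the payment config service failover, the upstream CDN node failover, the checkout storage node misconfiguration, the API gateway failover, but only the payment DNS resolver restart feeds directly into the internal DNS resolver latency spike.

the payment DNS resolver restart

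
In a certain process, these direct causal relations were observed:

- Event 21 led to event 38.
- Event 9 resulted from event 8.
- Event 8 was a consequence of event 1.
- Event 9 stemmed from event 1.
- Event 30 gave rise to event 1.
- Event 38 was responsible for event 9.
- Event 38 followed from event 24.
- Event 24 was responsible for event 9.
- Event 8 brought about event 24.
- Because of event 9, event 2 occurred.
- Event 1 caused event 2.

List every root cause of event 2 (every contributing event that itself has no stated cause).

Tracing upstream from event 2: event 2 ← event 1 ← event 30.
A separate upstream branch: event 2 ← event 9 ← event 38 ← event 21.
Each of those chain origins has no stated cause.

event 21, event 30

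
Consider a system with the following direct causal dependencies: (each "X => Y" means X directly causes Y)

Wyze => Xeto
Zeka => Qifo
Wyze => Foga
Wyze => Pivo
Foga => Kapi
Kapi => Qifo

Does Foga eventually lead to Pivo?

Foga leads to Kapi, Qifo; Pivo is not among them.

No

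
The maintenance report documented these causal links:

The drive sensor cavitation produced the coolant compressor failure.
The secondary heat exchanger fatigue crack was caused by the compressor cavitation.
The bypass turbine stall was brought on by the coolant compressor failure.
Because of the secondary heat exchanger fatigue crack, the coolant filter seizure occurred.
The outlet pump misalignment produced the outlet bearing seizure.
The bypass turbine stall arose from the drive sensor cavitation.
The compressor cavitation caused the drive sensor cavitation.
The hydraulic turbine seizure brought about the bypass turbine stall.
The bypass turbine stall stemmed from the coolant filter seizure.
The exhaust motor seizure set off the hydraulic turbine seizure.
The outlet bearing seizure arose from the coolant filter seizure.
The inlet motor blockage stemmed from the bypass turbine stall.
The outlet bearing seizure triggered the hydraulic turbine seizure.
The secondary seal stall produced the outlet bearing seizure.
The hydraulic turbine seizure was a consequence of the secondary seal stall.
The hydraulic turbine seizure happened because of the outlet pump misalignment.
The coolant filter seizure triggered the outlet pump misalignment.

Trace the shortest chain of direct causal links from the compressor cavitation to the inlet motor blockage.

the compressor cavitation → the drive sensor cavitation
the drive sensor cavitation → the bypass turbine stall
the bypass turbine stall → the inlet motor blockage
Length: 3 steps.

the compressor cavitation → the drive sensor cavitation → the bypass turbine stall → the inlet motor blockage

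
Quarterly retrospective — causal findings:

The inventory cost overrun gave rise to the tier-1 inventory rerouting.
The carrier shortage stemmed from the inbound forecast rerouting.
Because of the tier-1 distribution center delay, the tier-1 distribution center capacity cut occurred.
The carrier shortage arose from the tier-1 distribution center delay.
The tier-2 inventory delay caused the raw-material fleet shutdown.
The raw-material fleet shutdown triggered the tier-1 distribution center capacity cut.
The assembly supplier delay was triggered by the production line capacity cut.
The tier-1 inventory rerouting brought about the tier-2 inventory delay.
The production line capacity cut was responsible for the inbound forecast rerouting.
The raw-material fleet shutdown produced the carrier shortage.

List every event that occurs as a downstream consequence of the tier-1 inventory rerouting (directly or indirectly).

the carrier shortage, the raw-material fleet shutdown, the tier-1 distribution center capacity cut, the tier-2 inventory delay

Direct effects: the tier-2 inventory delay.
2 steps out: the raw-material fleet shutdown.
3 steps out: the carrier shortage, the tier-1 distribution center capacity cut.
Not reachable from it: the inventory cost overrun, the tier-1 distribution center delay, the production line capacity cut, the assembly supplier delay, the inbound forecast rerouting.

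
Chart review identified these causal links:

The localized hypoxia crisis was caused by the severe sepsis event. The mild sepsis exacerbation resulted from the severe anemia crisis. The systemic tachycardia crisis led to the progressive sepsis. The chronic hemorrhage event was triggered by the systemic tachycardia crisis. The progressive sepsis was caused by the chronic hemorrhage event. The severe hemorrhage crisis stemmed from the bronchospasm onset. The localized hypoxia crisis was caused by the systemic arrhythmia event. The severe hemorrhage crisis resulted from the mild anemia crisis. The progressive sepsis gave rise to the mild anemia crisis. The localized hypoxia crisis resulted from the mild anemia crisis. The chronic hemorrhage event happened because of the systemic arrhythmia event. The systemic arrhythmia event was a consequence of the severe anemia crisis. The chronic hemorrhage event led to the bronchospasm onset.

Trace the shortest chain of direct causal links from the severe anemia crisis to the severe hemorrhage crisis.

the severe anemia crisis → the systemic arrhythmia event → the chronic hemorrhage event → the bronchospasm onset → the severe hemorrhage crisis

the severe anemia crisis → the systemic arrhythmia event
the systemic arrhythmia event → the chronic hemorrhage event
the chronic hemorrhage event → the bronchospasm onset
the bronchospasm onset → the severe hemorrhage crisis
Length: 4 steps.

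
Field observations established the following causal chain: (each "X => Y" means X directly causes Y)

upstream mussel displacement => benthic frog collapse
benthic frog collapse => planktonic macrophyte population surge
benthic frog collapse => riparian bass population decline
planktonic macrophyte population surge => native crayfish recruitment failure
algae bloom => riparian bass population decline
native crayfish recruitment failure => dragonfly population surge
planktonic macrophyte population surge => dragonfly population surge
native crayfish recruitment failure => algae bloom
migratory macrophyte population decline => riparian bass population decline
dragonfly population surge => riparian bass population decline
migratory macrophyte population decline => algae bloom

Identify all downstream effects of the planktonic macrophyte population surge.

Direct effects: the native crayfish recruitment failure, the dragonfly population surge.
2 steps out: the algae bloom, the riparian bass population decline.
Not reachable from it: the upstream mussel displacement, the benthic frog collapse, the migratory macrophyte population decline.

the algae bloom, the dragonfly population surge, the native crayfish recruitment failure, the riparian bass population decline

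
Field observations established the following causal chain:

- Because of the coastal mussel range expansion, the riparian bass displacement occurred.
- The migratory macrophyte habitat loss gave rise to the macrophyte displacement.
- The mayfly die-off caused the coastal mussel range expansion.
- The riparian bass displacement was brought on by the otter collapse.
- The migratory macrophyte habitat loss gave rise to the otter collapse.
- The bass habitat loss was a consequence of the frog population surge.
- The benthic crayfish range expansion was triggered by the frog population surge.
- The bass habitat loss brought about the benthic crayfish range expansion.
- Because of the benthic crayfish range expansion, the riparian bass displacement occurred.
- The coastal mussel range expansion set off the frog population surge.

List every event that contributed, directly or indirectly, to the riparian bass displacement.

Immediate causes of the riparian bass displacement: the otter collapse, the coastal mussel range expansion, the benthic crayfish range expansion.
Further upstream: the migratory macrophyte habitat loss, the mayfly die-off, the frog population surge, the bass habitat loss.

the bass habitat loss, the benthic crayfish range expansion, the coastal mussel range expansion, the frog population surge, the mayfly die-off, the migratory macrophyte habitat loss, the otter collapse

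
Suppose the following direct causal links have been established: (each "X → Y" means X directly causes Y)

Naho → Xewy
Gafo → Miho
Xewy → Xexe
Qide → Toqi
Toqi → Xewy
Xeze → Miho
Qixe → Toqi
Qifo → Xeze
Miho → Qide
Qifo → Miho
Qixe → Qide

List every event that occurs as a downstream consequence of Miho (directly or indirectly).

Qide, Toqi, Xewy, Xexe

Direct effects: Qide.
2 steps out: Toqi.
3 steps out: Xewy.
4 steps out: Xexe.
Not reachable from it: Qixe, Gafo, Qifo, Xeze, Naho.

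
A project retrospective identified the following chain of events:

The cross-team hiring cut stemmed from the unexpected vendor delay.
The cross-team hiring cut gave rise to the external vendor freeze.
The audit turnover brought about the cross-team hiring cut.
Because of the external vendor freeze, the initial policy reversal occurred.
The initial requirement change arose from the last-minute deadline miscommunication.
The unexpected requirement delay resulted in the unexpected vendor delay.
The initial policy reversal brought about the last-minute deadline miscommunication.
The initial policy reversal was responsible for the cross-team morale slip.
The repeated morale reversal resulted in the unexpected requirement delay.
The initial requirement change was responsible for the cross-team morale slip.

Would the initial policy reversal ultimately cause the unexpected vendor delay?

No

The initial policy reversal leads to the last-minute deadline miscommunication, the initial requirement change, the cross-team morale slip; the unexpected vendor delay is not among them.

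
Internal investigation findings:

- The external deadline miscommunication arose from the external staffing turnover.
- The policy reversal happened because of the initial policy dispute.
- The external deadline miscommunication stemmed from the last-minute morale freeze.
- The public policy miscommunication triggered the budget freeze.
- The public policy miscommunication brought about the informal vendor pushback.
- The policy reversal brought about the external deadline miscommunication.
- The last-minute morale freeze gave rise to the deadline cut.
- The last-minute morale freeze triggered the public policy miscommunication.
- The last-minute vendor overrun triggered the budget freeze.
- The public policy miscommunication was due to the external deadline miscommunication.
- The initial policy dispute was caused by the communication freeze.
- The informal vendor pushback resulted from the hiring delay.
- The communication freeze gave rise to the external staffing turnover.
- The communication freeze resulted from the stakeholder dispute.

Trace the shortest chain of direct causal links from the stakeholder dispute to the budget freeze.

the stakeholder dispute → the communication freeze
the communication freeze → the external staffing turnover
the external staffing turnover → the external deadline miscommunication
the external deadline miscommunication → the public policy miscommunication
the public policy miscommunication → the budget freeze
Length: 5 steps.

the stakeholder dispute → the communication freeze → the external staffing turnover → the external deadline miscommunication → the public policy miscommunication → the budget freeze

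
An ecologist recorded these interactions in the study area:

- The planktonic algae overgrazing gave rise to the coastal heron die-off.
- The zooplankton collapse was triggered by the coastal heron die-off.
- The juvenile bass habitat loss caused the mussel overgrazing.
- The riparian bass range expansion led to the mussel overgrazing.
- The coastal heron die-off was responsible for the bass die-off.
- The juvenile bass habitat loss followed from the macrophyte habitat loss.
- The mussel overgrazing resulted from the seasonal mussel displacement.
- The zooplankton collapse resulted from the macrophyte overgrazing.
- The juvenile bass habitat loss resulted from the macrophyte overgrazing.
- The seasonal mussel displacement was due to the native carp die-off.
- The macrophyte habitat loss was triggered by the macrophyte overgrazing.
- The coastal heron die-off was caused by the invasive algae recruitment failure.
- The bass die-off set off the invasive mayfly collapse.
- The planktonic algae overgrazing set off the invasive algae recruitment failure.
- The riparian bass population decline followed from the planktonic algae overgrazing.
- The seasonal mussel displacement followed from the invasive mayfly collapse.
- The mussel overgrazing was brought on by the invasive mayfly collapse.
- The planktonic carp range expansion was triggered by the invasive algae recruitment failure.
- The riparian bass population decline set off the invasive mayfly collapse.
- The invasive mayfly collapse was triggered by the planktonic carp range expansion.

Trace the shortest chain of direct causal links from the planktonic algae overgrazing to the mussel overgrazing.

the planktonic algae overgrazing → the riparian bass population decline → the invasive mayfly collapse → the mussel overgrazing

the planktonic algae overgrazing → the riparian bass population decline
the riparian bass population decline → the invasive mayfly collapse
the invasive mayfly collapse → the mussel overgrazing
Length: 3 steps.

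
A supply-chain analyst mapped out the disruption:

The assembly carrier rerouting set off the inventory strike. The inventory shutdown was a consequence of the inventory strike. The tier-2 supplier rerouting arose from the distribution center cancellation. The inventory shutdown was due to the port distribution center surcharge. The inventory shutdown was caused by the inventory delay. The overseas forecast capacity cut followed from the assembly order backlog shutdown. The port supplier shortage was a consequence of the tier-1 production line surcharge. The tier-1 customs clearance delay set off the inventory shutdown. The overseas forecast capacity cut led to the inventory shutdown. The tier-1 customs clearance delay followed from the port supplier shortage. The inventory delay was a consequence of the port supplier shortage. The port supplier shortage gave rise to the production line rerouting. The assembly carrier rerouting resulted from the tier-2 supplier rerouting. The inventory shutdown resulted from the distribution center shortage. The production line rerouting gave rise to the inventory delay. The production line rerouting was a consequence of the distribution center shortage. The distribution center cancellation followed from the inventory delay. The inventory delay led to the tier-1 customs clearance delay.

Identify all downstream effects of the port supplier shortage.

the assembly carrier rerouting, the distribution center cancellation, the inventory delay, the inventory shutdown, the inventory strike, the production line rerouting, the tier-1 customs clearance delay, the tier-2 supplier rerouting

Direct effects: the production line rerouting, the inventory delay, the tier-1 customs clearance delay.
2 steps out: the distribution center cancellation, the inventory shutdown.
3 steps out: the tier-2 supplier rerouting.
4 steps out: the assembly carrier rerouting.
5 steps out: the inventory strike.
Not reachable from it: the tier-1 production line surcharge, the distribution center shortage, the assembly order backlog shutdown, the port distribution center surcharge, the overseas forecast capacity cut.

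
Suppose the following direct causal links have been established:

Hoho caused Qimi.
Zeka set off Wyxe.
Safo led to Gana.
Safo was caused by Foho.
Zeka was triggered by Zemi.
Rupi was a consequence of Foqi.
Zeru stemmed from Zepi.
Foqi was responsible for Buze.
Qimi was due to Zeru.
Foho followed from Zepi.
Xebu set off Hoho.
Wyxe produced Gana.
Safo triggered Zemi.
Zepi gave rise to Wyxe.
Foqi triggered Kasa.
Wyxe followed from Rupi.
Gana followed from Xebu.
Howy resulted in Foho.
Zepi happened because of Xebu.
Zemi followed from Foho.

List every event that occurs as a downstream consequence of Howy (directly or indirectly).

Foho, Gana, Safo, Wyxe, Zeka, Zemi

Direct effects: Foho.
2 steps out: Safo, Zemi.
3 steps out: Zeka, Gana.
4 steps out: Wyxe.
Not reachable from it: Foqi, Kasa, Xebu, Hoho, Zepi, Zeru, Buze, Qimi, Rupi.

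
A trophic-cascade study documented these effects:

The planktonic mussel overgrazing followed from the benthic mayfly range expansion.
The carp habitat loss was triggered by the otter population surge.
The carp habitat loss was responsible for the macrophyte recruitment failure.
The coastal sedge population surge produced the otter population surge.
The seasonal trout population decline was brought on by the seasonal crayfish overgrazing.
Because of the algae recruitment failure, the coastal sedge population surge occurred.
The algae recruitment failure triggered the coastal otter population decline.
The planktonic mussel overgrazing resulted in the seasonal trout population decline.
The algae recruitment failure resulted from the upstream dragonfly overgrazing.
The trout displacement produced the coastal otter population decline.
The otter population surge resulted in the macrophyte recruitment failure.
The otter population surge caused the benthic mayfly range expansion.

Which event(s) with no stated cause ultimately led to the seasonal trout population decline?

Tracing upstream from the seasonal trout population decline: the seasonal trout population decline ← the planktonic mussel overgrazing ← the benthic mayfly range expansion ← the otter population surge ← the coastal sedge population surge ← the algae recruitment failure ← the upstream dragonfly overgrazing.
A separate upstream branch: the seasonal trout population decline ← the seasonal crayfish overgrazing.
Each of those chain origins has no stated cause.

the seasonal crayfish overgrazing, the upstream dragonfly overgrazing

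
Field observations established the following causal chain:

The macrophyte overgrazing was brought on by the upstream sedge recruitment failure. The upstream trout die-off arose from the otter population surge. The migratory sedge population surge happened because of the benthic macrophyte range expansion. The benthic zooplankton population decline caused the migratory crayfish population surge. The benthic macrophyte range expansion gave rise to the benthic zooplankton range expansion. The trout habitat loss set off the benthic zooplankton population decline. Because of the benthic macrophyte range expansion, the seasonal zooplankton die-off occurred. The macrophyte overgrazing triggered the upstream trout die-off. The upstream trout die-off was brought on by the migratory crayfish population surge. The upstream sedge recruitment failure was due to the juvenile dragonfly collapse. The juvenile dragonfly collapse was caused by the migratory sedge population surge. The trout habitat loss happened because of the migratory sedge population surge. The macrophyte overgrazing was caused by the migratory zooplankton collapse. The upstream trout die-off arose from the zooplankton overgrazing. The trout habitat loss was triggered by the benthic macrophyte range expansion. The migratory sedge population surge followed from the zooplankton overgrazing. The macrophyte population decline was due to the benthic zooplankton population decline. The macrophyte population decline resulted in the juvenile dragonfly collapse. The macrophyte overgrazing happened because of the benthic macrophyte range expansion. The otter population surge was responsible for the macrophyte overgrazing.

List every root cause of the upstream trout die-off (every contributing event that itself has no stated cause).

Tracing upstream from the upstream trout die-off: the upstream trout die-off ← the macrophyte overgrazing ← the benthic macrophyte range expansion.
A separate upstream branch: the upstream trout die-off ← the zooplankton overgrazing.
A separate upstream branch: the upstream trout die-off ← the otter population surge.
A separate upstream branch: the upstream trout die-off ← the macrophyte overgrazing ← the migratory zooplankton collapse.
Each of those chain origins has no stated cause.

the benthic macrophyte range expansion, the migratory zooplankton collapse, the otter population surge, the zooplankton overgrazing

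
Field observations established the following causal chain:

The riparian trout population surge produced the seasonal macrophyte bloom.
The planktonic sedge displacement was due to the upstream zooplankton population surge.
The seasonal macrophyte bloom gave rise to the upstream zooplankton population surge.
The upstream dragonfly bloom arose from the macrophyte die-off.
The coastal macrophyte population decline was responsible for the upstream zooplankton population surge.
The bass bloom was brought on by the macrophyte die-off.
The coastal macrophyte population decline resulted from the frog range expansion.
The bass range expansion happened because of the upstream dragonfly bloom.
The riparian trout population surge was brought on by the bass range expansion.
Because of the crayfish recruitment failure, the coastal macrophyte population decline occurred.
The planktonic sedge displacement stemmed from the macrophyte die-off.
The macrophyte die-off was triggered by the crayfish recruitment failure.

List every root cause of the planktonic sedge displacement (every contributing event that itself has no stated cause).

Tracing upstream from the planktonic sedge displacement: the planktonic sedge displacement ← the macrophyte die-off ← the crayfish recruitment failure.
A separate upstream branch: the planktonic sedge displacement ← the upstream zooplankton population surge ← the coastal macrophyte population decline ← the frog range expansion.
Each of those chain origins has no stated cause.

the crayfish recruitment failure, the frog range expansion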